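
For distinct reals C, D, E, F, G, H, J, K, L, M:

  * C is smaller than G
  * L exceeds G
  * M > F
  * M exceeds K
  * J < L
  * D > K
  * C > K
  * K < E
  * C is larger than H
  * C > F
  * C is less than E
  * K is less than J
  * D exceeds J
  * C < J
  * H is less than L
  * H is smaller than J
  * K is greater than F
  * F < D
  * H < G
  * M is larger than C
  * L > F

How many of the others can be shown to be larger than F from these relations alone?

Directly above F: K, C, M, D, L.
One step further: G, E, J (8 so far).
Nothing else is reachable above F; 8 in all.

8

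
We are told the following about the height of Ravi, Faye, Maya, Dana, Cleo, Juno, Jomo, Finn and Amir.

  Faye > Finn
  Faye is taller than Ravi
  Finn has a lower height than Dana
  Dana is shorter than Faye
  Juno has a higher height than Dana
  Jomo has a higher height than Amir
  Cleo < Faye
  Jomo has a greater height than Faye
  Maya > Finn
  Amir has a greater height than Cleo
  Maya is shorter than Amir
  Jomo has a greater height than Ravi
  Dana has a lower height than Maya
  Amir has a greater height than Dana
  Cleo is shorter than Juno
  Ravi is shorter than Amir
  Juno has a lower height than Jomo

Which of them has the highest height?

Finn is not greatest since Finn < Dana; Dana is not greatest since Dana < Maya; Maya is not greatest since Maya < Amir; Ravi is not greatest since Ravi < Jomo; Cleo is not greatest since Cleo < Faye; Amir is not greatest since Amir < Jomo; Faye is not greatest since Faye < Jomo; Juno is not greatest since Juno < Jomo.
Only Jomo has nothing above it, so Jomo is the highest height.

Jomo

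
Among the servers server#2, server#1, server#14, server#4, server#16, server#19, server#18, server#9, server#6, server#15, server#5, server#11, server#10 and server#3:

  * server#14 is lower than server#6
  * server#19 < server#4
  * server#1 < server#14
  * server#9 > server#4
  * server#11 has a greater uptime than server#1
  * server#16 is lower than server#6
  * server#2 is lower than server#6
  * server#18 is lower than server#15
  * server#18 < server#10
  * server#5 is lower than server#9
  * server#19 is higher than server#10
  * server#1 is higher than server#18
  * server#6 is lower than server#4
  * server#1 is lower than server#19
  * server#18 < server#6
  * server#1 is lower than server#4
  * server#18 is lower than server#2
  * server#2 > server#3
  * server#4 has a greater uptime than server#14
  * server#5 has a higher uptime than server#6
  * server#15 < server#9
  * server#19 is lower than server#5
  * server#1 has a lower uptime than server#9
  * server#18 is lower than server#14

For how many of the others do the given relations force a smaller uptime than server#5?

Directly below server#5: server#6, server#19.
One step further: server#18, server#1, server#16, server#2, server#14, server#10 (8 so far).
One step further: server#3 (9 so far).
No other element is forced below server#5 by the given relations, so the count is 9.

9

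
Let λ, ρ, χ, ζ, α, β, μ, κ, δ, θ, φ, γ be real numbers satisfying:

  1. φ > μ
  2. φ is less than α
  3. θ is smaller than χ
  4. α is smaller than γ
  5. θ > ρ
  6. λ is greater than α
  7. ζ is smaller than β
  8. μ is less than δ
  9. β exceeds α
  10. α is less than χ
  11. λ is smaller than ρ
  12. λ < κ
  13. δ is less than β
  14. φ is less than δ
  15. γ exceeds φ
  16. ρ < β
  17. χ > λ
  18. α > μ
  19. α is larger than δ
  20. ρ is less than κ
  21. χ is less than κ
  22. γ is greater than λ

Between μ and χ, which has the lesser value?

μ < φ and φ < δ give μ < δ.
Then δ < α extends the chain to α.
With α < λ: μ < φ < δ < α < λ.
Then λ < ρ extends the chain to ρ.
Then ρ < θ extends the chain to θ.
With θ < χ: μ < φ < δ < α < λ < ρ < θ < χ.
So μ < χ; μ is the smaller of the two.

μ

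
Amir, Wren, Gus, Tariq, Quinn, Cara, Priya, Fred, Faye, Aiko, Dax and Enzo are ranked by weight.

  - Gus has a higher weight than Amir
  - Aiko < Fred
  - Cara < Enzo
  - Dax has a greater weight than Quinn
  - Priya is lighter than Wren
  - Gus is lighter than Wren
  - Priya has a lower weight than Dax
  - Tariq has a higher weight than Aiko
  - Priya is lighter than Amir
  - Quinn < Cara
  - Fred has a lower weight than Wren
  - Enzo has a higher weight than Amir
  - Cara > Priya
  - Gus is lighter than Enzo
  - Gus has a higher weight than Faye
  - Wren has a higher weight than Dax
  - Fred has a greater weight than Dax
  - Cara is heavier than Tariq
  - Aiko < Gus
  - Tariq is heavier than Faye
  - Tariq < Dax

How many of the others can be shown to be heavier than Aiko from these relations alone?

7

Directly above Aiko: Gus, Tariq, Fred.
One step further: Cara, Dax, Enzo, Wren (7 so far).
No other element is forced above Aiko by the given relations, so the count is 7.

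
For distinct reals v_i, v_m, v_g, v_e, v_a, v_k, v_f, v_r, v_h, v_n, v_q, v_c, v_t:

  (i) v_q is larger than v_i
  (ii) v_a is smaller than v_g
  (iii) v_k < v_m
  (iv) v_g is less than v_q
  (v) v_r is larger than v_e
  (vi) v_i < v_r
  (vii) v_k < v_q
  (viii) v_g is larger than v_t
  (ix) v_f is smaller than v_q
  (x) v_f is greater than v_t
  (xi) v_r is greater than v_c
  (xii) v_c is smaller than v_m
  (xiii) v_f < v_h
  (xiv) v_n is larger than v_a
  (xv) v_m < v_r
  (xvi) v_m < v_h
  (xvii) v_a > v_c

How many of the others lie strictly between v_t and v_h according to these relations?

1

The relations place v_t below v_h. An element lies strictly between them when it is forced above v_t and also forced below v_h.
Above v_t: {v_g, v_f, v_q}. Below v_h: {v_k, v_c, v_m, v_f}.
Intersection: {v_f} — 1.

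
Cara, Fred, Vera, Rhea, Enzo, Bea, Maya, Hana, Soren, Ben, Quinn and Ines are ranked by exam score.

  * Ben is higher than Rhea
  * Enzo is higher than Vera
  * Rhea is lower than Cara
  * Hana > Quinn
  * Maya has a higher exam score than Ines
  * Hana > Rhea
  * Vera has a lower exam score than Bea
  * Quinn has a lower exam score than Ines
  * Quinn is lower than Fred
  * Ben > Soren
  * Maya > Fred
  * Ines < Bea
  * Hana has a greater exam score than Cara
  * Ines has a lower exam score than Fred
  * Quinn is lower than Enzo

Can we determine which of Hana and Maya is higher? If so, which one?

undetermined

Following every chain through Maya: below Maya we get Quinn, Ines, Fred.
Hana is not reached, and no chain runs the other way from Hana to Maya.
So the given relations leave the order of Maya and Hana undetermined.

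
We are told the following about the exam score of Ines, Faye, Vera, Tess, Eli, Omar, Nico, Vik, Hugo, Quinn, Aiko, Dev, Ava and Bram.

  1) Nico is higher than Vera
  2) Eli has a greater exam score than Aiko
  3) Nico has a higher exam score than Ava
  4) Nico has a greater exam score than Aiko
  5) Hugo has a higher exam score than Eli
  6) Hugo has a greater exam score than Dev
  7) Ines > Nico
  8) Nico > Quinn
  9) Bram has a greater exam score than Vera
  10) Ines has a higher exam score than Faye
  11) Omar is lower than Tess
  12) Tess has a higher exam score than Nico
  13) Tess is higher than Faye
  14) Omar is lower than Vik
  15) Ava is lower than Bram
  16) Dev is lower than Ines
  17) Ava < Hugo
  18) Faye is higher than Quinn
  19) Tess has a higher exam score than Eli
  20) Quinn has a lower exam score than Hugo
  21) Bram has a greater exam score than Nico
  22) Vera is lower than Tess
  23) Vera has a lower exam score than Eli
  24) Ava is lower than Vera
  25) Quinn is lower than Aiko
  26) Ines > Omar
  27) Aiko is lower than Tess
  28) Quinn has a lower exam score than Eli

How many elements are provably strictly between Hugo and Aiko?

1

The relations place Aiko below Hugo. An element lies strictly between them when it is forced above Aiko and also forced below Hugo.
Above Aiko: {Nico, Ines, Bram, Eli, Tess}. Below Hugo: {Quinn, Ava, Vera, Dev, Eli}.
Intersection: {Eli} — 1.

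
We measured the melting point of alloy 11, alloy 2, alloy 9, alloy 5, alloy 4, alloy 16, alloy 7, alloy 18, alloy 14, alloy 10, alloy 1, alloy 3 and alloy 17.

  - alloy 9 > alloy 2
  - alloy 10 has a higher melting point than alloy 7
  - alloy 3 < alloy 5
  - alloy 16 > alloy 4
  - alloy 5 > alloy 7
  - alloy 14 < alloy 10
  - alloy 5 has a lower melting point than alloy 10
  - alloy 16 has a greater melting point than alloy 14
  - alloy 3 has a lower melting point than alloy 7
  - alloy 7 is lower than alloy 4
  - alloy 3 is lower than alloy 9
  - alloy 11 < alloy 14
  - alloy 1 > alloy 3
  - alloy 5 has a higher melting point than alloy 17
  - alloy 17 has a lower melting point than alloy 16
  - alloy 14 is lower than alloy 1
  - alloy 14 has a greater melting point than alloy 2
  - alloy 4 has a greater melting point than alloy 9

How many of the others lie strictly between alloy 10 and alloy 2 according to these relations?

Chaining upward from alloy 2 reaches: alloy 9, alloy 14, alloy 1, alloy 4, alloy 16.
Chaining downward from alloy 10 reaches: alloy 11, alloy 3, alloy 17, alloy 7, alloy 14, alloy 5.
Strictly between alloy 2 and alloy 10 are those in both lists: alloy 14 — 1 element.

1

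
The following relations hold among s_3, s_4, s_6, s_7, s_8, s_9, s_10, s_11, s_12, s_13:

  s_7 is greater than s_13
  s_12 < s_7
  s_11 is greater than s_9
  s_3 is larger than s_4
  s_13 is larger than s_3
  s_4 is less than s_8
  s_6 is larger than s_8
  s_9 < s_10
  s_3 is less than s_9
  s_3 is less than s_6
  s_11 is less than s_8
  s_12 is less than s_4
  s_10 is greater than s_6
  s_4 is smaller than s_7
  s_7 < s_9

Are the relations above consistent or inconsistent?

Every relation is compatible with s_12 < s_4 < s_3 < s_13 < s_7 < s_9 < s_11 < s_8 < s_6 < s_10; the set is consistent.

consistent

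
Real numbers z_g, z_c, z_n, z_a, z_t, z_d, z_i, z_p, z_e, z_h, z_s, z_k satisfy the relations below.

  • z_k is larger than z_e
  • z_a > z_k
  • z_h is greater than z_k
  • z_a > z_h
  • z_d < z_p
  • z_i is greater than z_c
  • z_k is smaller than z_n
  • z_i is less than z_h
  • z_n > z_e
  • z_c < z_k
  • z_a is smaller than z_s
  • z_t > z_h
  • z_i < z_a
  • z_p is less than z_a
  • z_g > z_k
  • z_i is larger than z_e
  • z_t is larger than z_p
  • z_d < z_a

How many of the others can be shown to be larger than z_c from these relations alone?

8

The elements the relations force above z_c are z_k, z_n, z_i, z_h, z_a, z_t, z_s, z_g — no chain reaches any other.
That is 8.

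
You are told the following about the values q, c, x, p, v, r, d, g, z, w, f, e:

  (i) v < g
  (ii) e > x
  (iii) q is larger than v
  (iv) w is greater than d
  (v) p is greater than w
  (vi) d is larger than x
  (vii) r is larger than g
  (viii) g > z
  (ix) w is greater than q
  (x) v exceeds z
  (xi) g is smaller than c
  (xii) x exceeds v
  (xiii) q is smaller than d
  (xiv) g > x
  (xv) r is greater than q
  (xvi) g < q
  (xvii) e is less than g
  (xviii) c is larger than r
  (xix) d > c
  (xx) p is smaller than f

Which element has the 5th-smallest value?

g

Piecing the relations together gives one ordering: z < v < x < e < g < q < r < c < d < w < p < f.
The 5th smallest is g.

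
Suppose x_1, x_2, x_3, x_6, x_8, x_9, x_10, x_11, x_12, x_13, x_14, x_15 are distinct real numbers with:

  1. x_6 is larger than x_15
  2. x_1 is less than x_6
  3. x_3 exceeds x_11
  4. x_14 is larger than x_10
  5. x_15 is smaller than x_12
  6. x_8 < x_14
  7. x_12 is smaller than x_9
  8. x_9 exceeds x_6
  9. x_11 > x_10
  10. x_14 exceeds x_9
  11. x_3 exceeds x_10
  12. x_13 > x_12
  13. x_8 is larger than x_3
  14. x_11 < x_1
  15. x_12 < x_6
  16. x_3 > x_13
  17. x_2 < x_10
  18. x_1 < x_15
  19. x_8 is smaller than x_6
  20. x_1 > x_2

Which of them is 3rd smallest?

Piecing the relations together gives one ordering: x_2 < x_10 < x_11 < x_1 < x_15 < x_12 < x_13 < x_3 < x_8 < x_6 < x_9 < x_14.
Counting 3 from the smallest end gives x_11.

x_11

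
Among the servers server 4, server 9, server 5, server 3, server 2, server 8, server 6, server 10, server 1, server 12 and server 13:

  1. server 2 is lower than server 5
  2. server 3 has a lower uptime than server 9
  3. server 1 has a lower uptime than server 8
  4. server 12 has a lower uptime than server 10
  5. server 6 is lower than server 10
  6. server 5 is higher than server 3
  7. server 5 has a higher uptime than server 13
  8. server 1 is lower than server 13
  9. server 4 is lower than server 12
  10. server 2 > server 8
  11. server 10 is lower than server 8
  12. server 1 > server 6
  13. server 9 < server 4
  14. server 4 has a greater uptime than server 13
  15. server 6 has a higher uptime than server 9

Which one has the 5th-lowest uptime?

The consecutive relations fix a unique order: server 3 < server 9 < server 6 < server 1 < server 13 < server 4 < server 12 < server 10 < server 8 < server 2 < server 5.
Counting 5 from the smallest end gives server 13.

server 13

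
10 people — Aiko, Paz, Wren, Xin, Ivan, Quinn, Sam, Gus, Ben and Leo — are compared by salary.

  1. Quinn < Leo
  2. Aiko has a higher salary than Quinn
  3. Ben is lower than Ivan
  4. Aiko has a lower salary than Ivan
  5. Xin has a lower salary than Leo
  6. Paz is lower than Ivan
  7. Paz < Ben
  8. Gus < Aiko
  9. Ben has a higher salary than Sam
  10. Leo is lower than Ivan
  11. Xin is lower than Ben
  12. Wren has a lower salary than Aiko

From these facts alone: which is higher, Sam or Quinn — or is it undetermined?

Following every chain through Quinn: above Quinn we get Leo, Aiko, Ivan.
Sam is not reached, and no chain runs the other way from Sam to Quinn.
So the given relations leave the order of Quinn and Sam undetermined.

undetermined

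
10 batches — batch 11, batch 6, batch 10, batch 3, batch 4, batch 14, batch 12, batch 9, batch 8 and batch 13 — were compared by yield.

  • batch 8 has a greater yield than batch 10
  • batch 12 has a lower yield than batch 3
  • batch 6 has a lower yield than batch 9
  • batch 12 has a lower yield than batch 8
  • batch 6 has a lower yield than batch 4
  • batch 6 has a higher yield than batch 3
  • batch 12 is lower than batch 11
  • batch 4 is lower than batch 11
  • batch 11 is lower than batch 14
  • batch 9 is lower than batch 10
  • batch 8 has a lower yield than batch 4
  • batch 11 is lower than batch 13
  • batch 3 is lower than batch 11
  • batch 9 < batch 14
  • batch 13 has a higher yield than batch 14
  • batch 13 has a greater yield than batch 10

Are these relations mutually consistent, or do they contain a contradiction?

consistent

The single ordering batch 12 < batch 3 < batch 6 < batch 9 < batch 10 < batch 8 < batch 4 < batch 11 < batch 14 < batch 13 satisfies every listed relation, so no contradiction arises.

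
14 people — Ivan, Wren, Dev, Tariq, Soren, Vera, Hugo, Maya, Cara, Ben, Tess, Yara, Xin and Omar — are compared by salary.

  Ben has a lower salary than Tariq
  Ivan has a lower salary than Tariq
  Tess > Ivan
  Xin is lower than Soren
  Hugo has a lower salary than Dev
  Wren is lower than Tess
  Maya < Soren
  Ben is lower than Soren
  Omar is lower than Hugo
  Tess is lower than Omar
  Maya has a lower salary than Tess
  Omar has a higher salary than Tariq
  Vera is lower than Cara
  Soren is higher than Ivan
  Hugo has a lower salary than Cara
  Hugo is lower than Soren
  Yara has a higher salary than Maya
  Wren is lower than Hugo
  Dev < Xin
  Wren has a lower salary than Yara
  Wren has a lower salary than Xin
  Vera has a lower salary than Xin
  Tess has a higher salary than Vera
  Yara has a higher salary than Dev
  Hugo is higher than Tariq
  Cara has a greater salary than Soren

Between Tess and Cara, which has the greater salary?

Cara

Tess < Omar and Omar < Hugo give Tess < Hugo.
With Hugo < Dev: Tess < Omar < Hugo < Dev.
With Dev < Xin: Tess < Omar < Hugo < Dev < Xin.
With Xin < Soren: Tess < Omar < Hugo < Dev < Xin < Soren.
Then Soren < Cara extends the chain to Cara.
So Tess < Cara; Cara is the higher of the two.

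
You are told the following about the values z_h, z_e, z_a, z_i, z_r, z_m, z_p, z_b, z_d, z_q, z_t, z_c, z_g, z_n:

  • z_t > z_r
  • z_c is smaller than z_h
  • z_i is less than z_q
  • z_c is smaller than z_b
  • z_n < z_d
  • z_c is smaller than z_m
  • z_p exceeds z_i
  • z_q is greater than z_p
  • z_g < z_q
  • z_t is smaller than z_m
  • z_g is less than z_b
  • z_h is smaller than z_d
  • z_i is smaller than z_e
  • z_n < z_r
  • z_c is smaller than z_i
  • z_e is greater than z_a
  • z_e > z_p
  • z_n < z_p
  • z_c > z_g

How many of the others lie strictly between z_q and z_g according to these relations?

3

Chaining upward from z_g reaches: z_c, z_m, z_b, z_i, z_p, z_h, z_e, z_d.
Chaining downward from z_q reaches: z_n, z_c, z_i, z_p.
Strictly between z_g and z_q are those in both lists: z_c, z_i, z_p — 3 elements.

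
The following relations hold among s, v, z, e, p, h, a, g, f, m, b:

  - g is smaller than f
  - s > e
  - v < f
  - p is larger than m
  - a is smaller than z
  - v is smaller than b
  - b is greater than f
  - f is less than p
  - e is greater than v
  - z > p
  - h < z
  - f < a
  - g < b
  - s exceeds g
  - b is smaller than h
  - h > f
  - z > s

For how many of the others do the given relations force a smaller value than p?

4

Directly below p: f, m.
One step further: v, g (4 so far).
No other element is forced below p by the given relations, so the count is 4.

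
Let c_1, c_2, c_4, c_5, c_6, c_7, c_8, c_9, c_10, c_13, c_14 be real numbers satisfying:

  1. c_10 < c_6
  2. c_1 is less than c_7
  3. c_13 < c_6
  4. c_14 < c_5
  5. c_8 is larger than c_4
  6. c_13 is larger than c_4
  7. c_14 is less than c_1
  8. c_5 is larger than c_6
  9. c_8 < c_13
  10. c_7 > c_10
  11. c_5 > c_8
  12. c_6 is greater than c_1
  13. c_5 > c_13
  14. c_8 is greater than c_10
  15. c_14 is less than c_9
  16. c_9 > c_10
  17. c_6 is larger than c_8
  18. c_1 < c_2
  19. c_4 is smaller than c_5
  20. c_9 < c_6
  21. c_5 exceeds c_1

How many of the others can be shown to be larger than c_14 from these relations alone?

6

Directly above c_14: c_9, c_1, c_5.
One step further: c_6, c_7, c_2 (6 so far).
Nothing else is reachable above c_14; 6 in all.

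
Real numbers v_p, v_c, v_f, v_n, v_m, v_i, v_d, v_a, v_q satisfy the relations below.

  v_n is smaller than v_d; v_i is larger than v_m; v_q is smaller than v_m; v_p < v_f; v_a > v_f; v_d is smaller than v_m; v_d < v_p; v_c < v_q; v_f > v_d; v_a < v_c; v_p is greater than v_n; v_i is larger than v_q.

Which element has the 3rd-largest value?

Piecing the relations together gives one ordering: v_n < v_d < v_p < v_f < v_a < v_c < v_q < v_m < v_i.
Counting 3 from the largest end gives v_q.

v_q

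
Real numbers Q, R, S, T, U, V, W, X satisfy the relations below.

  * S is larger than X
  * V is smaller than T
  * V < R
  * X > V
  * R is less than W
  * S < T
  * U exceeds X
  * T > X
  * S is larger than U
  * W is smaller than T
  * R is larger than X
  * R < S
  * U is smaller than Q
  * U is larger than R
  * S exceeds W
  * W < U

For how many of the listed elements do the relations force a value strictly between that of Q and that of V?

The relations place V below Q. An element lies strictly between them when it is forced above V and also forced below Q.
Above V: {X, R, W, U, S, T}. Below Q: {X, R, W, U}.
Intersection: {X, R, W, U} — 4.

4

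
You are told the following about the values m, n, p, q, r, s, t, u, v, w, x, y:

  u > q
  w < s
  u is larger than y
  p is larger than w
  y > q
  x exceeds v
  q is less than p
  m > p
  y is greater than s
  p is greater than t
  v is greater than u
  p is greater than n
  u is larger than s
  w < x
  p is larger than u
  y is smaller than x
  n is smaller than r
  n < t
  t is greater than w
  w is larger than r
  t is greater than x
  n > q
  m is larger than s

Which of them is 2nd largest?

Chaining the given pairs: q < n < r < w < s < y < u < v < x < t < p < m.
Counting 2 from the largest end gives p.

p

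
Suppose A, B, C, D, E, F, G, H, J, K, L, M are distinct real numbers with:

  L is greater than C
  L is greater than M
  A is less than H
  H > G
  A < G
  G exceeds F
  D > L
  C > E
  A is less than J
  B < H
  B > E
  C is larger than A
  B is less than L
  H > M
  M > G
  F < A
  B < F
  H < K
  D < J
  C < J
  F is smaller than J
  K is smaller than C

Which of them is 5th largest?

K

The consecutive relations fix a unique order: E < B < F < A < G < M < H < K < C < L < D < J.
Counting 5 from the largest end gives K.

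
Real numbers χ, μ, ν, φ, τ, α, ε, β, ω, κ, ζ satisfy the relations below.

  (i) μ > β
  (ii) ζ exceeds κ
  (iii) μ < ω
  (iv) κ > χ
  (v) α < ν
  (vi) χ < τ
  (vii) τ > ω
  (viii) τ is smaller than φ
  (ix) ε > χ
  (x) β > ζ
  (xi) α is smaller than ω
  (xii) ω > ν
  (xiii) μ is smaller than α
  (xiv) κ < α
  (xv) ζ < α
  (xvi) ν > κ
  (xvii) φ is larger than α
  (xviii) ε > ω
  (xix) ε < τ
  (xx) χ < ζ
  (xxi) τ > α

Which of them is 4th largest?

ω

Chaining the given pairs: χ < κ < ζ < β < μ < α < ν < ω < ε < τ < φ.
Counting 4 from the largest end gives ω.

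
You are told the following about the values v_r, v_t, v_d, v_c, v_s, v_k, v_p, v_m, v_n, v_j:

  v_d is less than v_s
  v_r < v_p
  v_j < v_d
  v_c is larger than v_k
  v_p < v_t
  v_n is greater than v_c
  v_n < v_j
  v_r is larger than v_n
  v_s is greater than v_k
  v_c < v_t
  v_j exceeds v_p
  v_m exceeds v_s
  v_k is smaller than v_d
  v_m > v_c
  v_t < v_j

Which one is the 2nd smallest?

Chaining the given pairs: v_k < v_c < v_n < v_r < v_p < v_t < v_j < v_d < v_s < v_m.
Counting 2 from the smallest end gives v_c.

v_c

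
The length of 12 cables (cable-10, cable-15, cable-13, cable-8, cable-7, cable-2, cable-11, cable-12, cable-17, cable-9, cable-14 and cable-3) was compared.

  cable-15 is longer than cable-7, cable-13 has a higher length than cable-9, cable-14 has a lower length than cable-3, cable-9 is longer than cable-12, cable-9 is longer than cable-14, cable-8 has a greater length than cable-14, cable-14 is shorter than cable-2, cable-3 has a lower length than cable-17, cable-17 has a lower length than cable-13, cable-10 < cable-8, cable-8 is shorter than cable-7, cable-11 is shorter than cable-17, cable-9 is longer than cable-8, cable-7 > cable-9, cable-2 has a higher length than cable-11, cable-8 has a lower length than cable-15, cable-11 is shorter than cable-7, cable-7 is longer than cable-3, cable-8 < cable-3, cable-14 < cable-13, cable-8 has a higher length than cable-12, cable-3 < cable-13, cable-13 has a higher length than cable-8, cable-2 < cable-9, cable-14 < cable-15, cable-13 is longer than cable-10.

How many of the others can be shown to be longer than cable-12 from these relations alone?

7

From cable-12 the given relations immediately reach cable-8, cable-9.
From those, cable-3, cable-13, cable-7, cable-15 — 6 in total.
From those, cable-17 — 7 in total.
No other element is forced above cable-12 by the given relations, so the count is 7.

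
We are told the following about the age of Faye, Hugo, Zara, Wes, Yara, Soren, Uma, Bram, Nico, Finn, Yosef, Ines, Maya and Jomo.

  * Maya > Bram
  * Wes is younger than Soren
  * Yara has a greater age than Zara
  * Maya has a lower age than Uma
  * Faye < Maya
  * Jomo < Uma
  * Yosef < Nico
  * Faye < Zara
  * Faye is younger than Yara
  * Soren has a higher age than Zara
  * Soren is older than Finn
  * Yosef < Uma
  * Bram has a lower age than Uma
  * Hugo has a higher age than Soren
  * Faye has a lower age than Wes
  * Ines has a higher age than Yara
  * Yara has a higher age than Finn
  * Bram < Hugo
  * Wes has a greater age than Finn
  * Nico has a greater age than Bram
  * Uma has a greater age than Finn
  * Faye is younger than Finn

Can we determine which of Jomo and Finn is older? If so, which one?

Following every chain through Finn: above Finn we get Wes, Yara, Ines, Soren, Uma, Hugo; below Finn we get Faye.
Jomo is not reached, and no chain runs the other way from Jomo to Finn.
So the given relations leave the order of Finn and Jomo undetermined.

undetermined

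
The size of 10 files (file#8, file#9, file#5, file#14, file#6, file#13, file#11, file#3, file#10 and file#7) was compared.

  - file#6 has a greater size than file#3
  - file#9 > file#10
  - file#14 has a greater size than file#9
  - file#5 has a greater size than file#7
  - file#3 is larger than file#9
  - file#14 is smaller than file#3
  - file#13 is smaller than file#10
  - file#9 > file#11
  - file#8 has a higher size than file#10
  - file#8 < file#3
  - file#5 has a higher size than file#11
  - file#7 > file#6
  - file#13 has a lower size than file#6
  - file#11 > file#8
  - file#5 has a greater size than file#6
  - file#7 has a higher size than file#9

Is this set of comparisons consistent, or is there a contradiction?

The single ordering file#13 < file#10 < file#8 < file#11 < file#9 < file#14 < file#3 < file#6 < file#7 < file#5 satisfies every listed relation, so no contradiction arises.

consistent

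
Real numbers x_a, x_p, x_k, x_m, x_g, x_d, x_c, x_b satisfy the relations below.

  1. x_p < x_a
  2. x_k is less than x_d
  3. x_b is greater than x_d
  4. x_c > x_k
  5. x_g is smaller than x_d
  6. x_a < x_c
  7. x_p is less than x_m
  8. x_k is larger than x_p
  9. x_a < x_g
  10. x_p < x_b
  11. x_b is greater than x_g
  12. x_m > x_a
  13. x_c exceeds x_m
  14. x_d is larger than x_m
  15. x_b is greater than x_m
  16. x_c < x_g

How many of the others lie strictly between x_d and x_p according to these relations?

Chaining upward from x_p reaches: x_k, x_a, x_m, x_c, x_g, x_b.
Chaining downward from x_d reaches: x_k, x_a, x_m, x_c, x_g.
Strictly between x_p and x_d are those in both lists: x_k, x_a, x_m, x_c, x_g — 5 elements.

5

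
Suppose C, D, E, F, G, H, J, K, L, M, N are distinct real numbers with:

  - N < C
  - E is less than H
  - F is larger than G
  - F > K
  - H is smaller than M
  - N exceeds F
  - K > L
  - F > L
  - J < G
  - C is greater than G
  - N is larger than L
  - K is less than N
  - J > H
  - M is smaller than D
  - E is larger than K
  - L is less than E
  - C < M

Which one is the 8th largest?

H

Chaining the given pairs: L < K < E < H < J < G < F < N < C < M < D.
Counting 8 from the largest end gives H.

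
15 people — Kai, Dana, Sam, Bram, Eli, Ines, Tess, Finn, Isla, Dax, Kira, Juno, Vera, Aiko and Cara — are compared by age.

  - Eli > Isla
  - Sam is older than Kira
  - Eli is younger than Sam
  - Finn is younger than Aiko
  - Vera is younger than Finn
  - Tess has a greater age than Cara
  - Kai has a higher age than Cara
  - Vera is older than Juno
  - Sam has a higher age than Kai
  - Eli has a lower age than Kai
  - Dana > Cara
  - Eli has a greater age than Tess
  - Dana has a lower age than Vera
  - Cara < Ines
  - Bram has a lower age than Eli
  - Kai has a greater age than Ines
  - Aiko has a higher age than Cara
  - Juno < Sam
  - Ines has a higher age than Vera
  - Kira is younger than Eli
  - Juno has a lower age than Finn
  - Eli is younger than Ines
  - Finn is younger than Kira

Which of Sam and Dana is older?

Chaining the given relations: Dana < Vera < Finn < Kira < Eli < Ines < Kai < Sam.
So Dana < Sam; Sam is the older of the two.

Sam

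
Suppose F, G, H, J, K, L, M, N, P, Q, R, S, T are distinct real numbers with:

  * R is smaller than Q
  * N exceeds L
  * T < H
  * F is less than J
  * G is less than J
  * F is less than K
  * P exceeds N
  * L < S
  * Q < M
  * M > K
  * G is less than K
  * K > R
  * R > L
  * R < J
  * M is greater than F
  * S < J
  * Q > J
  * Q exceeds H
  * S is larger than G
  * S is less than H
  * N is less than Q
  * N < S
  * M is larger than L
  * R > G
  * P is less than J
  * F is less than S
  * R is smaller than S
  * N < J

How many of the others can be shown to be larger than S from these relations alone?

4

Directly above S: J, H.
One step further: Q (3 so far).
One step further: M (4 so far).
Nothing else is reachable above S; 4 in all.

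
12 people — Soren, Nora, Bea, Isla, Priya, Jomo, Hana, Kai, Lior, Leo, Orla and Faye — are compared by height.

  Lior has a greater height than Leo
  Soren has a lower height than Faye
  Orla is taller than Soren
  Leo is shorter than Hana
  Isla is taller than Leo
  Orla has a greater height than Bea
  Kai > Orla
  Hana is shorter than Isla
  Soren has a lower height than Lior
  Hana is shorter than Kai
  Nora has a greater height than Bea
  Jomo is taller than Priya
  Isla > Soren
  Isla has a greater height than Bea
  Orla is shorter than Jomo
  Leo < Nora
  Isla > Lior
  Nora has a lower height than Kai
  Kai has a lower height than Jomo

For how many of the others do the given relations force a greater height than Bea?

From Bea the given relations immediately reach Orla, Nora, Isla.
From those, Kai, Jomo — 5 in total.
Nothing else is reachable above Bea; 5 in all.

5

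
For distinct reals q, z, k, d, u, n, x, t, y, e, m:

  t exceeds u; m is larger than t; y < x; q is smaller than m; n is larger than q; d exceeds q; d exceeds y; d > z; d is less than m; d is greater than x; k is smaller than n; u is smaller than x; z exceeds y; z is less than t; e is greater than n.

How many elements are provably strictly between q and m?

1

The relations place q below m. An element lies strictly between them when it is forced above q and also forced below m.
Above q: {n, d, e}. Below m: {u, y, x, z, d, t}.
Intersection: {d} — 1.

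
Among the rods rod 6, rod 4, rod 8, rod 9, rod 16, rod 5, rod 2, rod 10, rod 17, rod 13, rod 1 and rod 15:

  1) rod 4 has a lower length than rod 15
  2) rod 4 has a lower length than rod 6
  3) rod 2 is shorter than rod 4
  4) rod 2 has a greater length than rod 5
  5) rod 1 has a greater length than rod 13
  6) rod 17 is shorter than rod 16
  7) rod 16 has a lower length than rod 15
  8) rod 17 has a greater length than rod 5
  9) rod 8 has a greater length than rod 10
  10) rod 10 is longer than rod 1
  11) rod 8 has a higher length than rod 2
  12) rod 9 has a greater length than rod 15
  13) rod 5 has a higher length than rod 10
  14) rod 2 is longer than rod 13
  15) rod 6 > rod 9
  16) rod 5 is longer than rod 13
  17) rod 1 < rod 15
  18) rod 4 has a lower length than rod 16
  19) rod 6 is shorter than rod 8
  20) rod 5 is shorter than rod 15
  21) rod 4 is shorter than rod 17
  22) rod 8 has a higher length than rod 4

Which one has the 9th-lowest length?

Chaining the given pairs: rod 13 < rod 1 < rod 10 < rod 5 < rod 2 < rod 4 < rod 17 < rod 16 < rod 15 < rod 9 < rod 6 < rod 8.
The 9th smallest is rod 15.

rod 15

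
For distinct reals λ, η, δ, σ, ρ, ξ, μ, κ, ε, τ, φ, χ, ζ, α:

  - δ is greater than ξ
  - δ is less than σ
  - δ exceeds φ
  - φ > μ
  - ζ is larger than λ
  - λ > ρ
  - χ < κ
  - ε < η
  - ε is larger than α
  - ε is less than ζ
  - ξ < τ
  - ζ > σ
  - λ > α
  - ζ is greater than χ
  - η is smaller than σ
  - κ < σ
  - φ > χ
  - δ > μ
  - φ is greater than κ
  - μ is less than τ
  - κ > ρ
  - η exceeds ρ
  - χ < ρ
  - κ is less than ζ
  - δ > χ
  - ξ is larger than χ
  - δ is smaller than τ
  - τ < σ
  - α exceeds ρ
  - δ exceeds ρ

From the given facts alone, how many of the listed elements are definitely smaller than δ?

6

The elements the relations force below δ are μ, χ, ξ, ρ, κ, φ — no chain reaches any other.
That is 6.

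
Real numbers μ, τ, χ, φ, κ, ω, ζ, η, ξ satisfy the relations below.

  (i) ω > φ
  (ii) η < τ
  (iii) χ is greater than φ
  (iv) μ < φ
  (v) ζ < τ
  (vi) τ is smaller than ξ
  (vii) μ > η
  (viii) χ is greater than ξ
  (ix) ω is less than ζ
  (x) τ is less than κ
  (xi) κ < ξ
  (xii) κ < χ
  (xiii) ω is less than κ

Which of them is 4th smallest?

Piecing the relations together gives one ordering: η < μ < φ < ω < ζ < τ < κ < ξ < χ.
Counting 4 from the smallest end gives ω.

ω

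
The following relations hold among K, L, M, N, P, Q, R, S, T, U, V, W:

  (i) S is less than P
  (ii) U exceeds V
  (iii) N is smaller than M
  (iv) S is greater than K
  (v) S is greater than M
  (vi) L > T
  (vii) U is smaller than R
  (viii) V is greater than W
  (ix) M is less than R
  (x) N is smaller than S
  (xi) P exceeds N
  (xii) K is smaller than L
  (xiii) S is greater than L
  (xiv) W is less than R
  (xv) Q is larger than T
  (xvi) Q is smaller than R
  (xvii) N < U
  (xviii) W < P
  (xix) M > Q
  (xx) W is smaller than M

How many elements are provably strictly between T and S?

The relations place T below S. An element lies strictly between them when it is forced above T and also forced below S.
Above T: {Q, M, L, R, P}. Below S: {W, N, K, Q, M, L}.
Intersection: {Q, M, L} — 3.

3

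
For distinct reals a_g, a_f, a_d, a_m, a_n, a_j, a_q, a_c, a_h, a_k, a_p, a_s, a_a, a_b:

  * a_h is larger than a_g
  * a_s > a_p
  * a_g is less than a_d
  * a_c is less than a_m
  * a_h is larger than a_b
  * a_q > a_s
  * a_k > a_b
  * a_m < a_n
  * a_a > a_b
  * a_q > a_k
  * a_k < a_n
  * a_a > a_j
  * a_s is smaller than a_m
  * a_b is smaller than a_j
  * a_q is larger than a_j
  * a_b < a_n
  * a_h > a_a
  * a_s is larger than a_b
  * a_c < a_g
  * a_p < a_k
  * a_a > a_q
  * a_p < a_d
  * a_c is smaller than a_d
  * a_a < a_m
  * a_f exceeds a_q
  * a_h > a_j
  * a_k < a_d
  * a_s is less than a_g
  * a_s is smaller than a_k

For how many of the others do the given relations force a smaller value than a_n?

9

From a_n the given relations immediately reach a_b, a_k, a_m.
From those, a_p, a_c, a_s, a_a — 7 in total.
From those, a_j, a_q — 9 in total.
No other element is forced below a_n by the given relations, so the count is 9.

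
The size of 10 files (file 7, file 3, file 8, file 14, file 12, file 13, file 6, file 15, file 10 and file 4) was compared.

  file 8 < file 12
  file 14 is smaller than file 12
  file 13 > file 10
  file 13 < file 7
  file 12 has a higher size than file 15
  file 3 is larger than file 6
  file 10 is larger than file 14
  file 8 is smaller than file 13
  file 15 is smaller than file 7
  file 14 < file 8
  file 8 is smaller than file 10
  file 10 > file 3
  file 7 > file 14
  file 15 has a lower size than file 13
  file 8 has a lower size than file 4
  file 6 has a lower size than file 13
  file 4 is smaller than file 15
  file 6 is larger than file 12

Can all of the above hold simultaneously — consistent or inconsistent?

consistent

Every relation is compatible with file 14 < file 8 < file 4 < file 15 < file 12 < file 6 < file 3 < file 10 < file 13 < file 7; the set is consistent.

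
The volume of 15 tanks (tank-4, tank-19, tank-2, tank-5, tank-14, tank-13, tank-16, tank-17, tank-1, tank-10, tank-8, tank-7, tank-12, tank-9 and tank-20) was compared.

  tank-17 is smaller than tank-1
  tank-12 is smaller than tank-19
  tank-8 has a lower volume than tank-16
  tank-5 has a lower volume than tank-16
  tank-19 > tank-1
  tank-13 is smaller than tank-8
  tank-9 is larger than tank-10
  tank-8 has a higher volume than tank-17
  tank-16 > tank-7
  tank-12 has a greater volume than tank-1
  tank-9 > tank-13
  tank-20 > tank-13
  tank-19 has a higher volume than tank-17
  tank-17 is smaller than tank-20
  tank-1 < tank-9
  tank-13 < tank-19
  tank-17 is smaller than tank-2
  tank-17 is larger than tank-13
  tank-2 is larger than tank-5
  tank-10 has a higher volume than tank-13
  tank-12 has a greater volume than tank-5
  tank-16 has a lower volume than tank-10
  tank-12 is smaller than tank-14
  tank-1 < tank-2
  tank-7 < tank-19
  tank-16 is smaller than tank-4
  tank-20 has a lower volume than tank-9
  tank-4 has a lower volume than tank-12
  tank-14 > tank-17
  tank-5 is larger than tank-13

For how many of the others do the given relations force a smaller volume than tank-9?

9

Directly below tank-9: tank-13, tank-1, tank-20, tank-10.
One step further: tank-17, tank-16 (6 so far).
One step further: tank-8, tank-7, tank-5 (9 so far).
No other element is forced below tank-9 by the given relations, so the count is 9.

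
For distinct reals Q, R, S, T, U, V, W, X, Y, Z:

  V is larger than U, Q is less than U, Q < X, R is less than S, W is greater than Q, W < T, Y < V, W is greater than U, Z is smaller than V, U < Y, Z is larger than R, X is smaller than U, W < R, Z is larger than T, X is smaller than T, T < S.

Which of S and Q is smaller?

Q

Following the relations from Q: Q < X < U < W < T < S.
So Q < S; Q is the smaller of the two.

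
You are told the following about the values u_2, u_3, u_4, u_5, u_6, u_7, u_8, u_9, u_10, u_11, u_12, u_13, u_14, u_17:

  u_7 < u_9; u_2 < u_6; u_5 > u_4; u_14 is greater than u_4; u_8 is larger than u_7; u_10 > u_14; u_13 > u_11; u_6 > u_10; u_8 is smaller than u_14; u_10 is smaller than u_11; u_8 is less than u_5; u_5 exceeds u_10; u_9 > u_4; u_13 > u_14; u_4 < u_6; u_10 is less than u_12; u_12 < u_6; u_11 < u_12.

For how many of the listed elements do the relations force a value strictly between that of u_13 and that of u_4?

3

The relations place u_4 below u_13. An element lies strictly between them when it is forced above u_4 and also forced below u_13.
Above u_4: {u_14, u_10, u_9, u_11, u_12, u_5, u_6}. Below u_13: {u_7, u_8, u_14, u_10, u_11}.
Intersection: {u_14, u_10, u_11} — 3.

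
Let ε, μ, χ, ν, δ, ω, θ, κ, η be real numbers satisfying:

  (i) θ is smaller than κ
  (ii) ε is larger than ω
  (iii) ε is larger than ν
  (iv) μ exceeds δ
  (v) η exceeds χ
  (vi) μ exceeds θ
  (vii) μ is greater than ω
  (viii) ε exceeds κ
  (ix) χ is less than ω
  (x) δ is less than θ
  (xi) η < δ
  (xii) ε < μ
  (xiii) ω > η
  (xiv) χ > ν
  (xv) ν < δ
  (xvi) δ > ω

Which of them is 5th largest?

The consecutive relations fix a unique order: ν < χ < η < ω < δ < θ < κ < ε < μ.
The 5th largest is δ.

δ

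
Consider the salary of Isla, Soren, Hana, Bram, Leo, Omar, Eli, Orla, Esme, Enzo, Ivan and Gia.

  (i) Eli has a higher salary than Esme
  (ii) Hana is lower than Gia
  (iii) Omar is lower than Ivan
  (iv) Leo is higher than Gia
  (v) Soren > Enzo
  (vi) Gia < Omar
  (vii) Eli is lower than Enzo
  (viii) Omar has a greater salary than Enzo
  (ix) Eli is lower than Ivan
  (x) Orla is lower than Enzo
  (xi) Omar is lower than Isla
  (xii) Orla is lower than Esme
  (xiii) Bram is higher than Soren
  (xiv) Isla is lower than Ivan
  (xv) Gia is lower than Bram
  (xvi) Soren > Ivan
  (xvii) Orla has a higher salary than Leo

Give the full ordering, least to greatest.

The consecutive links are each given: Hana < Gia; Gia < Leo; Leo < Orla; Orla < Esme; Esme < Eli; Eli < Enzo; Enzo < Omar; Omar < Isla; Isla < Ivan; Ivan < Soren; Soren < Bram.

Hana < Gia < Leo < Orla < Esme < Eli < Enzo < Omar < Isla < Ivan < Soren < Bram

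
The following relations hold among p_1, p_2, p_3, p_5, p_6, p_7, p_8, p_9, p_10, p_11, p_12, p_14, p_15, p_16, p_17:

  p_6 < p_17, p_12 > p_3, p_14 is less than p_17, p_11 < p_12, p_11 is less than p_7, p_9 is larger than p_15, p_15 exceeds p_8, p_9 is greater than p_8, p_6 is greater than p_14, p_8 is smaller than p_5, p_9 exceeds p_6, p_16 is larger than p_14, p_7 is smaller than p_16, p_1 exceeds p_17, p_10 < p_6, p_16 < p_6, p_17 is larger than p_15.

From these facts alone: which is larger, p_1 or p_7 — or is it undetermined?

p_1

Link the given pairs in sequence: p_7 < p_16; p_16 < p_6; p_6 < p_17; p_17 < p_1.
Chaining these gives p_7 < p_16 < p_6 < p_17 < p_1.
So p_1 is larger.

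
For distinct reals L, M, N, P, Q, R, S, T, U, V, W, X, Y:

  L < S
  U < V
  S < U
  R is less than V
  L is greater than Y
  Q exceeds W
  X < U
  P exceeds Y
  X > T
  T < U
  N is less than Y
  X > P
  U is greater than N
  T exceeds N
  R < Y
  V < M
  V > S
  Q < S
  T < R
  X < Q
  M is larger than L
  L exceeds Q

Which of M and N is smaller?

N

N < T and T < R give N < R.
Then R < Y extends the chain to Y.
Then Y < P extends the chain to P.
Then P < X extends the chain to X.
With X < Q: N < T < R < Y < P < X < Q.
Then Q < L extends the chain to L.
Then L < S extends the chain to S.
Then S < U extends the chain to U.
With U < V: N < T < R < Y < P < X < Q < L < S < U < V.
Then V < M extends the chain to M.
So N < M; N is the smaller of the two.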